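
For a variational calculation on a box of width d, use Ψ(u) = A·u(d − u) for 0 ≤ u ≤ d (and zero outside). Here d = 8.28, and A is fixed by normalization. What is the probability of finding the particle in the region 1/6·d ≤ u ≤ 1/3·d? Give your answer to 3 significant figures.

|Ψ|² is the probability density, so P = ∫_{1/6·d}^{1/3·d} |Ψ|² du.
Since A² = 1/(d^5/30), this is the region integral divided by the full normalization integral.
Let t = u/d; then A² and the length scale cancel, so P = ∫_{1/6}^{1/3} t^2·(1 - t)^2 dt ÷ ∫_{0}^{1} t^2·(1 - t)^2 dt.
Using ∫ t^2·(1 - t)^2 dt = t^3·(6·t^2 - 15·t + 10)/30, the numerator is ≈ 0.0058128 and the denominator is 1/30.
This works out to P = 113/648.

P ≈ 0.174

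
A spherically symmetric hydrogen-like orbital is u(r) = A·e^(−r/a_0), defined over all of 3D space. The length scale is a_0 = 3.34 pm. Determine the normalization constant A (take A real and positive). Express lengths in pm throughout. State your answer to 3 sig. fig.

Require ∫ |u|² 4πr² dr = 1 over the whole domain.
(Spherical symmetry: dV = 4πr² dr.)
Carrying out the integral gives A² · π·a_0^3.
So A² = (π·a_0^3)^(−1).
Plugging in a_0 = 3.34 yields A = 0.09243.

A ≈ 0.0924 pm^(-3/2)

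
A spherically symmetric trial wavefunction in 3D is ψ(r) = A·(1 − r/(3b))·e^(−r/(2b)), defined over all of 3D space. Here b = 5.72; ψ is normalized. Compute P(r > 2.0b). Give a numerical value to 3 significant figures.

Integrate the radial probability density 4πr²|ψ|² over r > 2.0b.
A² is fixed by ∫₀^∞ 4πr²|ψ|² dr = 1, i.e. A² = (8·π·b^3/3)^(−1).
Substituting u = r/b, A², 4π and the length scale all cancel in the ratio: P = ∫_{2.0}^{∞} u^2·(1 - u/3)^2·e^(-u) du / ∫_{0}^{∞} u^2·(1 - u/3)^2·e^(-u) du.
An antiderivative of u^2·(1 - u/3)^2·e^(-u) is (-u^4 + 2·u^3 - 3·u^2 - 6·u - 6)·e^(-u)/9; evaluating from 2.0 to ∞ gives 10·e^(-2)/3, while the full integral is 2/3.
This evaluates to P = 0.6767.

P ≈ 0.677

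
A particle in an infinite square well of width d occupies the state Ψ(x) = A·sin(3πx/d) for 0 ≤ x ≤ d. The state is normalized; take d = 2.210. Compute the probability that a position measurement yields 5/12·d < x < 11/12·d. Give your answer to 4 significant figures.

The probability is P = ∫ |Ψ|² dx over [5/12·d, 11/12·d].
With A² fixed by ∫|Ψ|² = 1, i.e. A² = (d/2)^(−1), substitute and integrate.
Let u = x/d; then A² and the length scale cancel, so P = ∫_{5/12}^{11/12} sin(3·π·u)^2 du ÷ ∫_{0}^{1} sin(3·π·u)^2 du.
Using ∫ sin(3·π·u)^2 du = u/2 - sin(6·π·u)/(12·π), the numerator is 1/(6·π) + 1/4 and the denominator is 1/2.
Evaluating gives P = (2 + 3·π)/(6·π).

P ≈ 0.6061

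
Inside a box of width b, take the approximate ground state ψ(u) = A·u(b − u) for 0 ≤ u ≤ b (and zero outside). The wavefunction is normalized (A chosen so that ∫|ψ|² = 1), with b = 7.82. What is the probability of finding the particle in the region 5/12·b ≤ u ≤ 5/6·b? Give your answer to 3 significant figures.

P = ∫_{5/12·b}^{5/6·b} |ψ(u)|² du.
The normalization integral ∫|ψ|²du over the whole domain equals b^5/30·A², and A² cancels in the ratio.
Substituting t = u/b, A² and the length scale cancel in the ratio: P = ∫_{5/12}^{5/6} t^2·(1 - t)^2 dt / ∫_{0}^{1} t^2·(1 - t)^2 dt.
Using ∫ t^2·(1 - t)^2 dt = t^3·(6·t^2 - 15·t + 10)/30, the numerator is ≈ 0.020596 and the denominator is 1/30.
The result is P = 0.6179.

P ≈ 0.618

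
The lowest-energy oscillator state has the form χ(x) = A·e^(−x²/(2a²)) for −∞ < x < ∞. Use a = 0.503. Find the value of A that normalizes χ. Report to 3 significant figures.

A ≈ 1.06

Normalization requires ∫|χ|² dx = 1, integrated from −∞ to ∞.
Using the Gaussian integral ∫_{−∞}^{∞} e^(−αx²) dx = √(π/α), carrying out the integral gives A² · √(π)·a.
Hence A² = 1/[√(π)·a].
Substituting a = 0.503 gives A² = 1.122, so A = 1.059.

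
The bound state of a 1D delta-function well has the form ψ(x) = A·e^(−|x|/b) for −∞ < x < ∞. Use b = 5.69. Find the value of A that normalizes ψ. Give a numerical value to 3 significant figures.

A ≈ 0.419

The normalization condition is ∫|ψ|² dx = 1 from −∞ to ∞.
The integral (without the A² prefactor) comes out to b.
With b = 5.69: A² = 0.1757 and A = 0.4192.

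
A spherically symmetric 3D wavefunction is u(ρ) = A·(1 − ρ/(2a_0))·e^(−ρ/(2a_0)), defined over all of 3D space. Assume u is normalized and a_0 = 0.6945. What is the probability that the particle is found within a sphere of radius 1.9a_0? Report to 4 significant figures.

Integrate the radial probability density 4πρ²|u|² over ρ ≤ 1.9a_0.
The full normalization integral is A²·[8·π·a_0^3] = 1, fixing A².
Let t = ρ/a_0; then A², 4π and the length scale all cancel, so P = ∫_{0}^{1.9} t^2·(1 - t/2)^2·e^(-t) dt ÷ ∫_{0}^{∞} t^2·(1 - t/2)^2·e^(-t) dt.
An antiderivative of t^2·(1 - t/2)^2·e^(-t) is -(t^4/4 + t^2 + 2·t + 2)·e^(-t); evaluating from 0 to 1.9 gives ≈ 0.105261, while the full integral is 2.
This evaluates to P = 0.052630.

P ≈ 0.05263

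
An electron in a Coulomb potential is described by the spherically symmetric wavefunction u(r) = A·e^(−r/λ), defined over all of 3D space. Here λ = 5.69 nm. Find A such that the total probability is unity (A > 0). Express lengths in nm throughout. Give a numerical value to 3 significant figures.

Require ∫ |u|² 4πr² dr = 1 over the whole domain.
Carrying out the integral gives A² · π·λ^3.
Substituting λ = 5.69 gives A² = 0.001728, so A = 0.04157.

A ≈ 0.0416 nm^(-3/2)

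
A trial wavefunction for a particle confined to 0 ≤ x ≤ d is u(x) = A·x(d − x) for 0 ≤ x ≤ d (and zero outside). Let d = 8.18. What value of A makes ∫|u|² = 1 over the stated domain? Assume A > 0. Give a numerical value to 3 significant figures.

A ≈ 0.0286

Normalization requires ∫|u|² dx = 1, integrated from 0 to d.
Expanding the polynomial and integrating term by term, ∫|u|² dx = A²·(d^5/30).
Setting this equal to 1 gives A² = 1/(d^5/30).
Substituting d = 8.18 gives A² = 0.0008191, so A = 0.02862.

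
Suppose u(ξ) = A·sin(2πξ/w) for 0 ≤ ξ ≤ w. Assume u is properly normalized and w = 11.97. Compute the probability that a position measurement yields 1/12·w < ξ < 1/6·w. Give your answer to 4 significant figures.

P ≈ 0.08333

The probability is P = ∫ |u|² dξ over [1/12·w, 1/6·w].
Since A² = 1/(w/2), this is the region integral divided by the full normalization integral.
In terms of t = ξ/w (A² and the length scale cancel between numerator and denominator), P = [∫_{1/12}^{1/6} sin(2·π·t)^2 dt] / [∫_{0}^{1} sin(2·π·t)^2 dt].
With ∫ sin(2·π·t)^2 dt = t/2 - sin(4·π·t)/(8·π) + C, the region integral is 1/24 and the full one is 1/2.
Taking the ratio, P = 1/12.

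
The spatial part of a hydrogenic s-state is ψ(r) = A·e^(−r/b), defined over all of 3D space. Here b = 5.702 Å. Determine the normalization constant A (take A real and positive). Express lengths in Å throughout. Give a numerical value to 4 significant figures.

A ≈ 0.04144 Å^(-3/2)

Require ∫ |ψ|² 4πr² dr = 1 over the whole domain.
Recall ∫₀^∞ r^m e^(−r/β) dr = m!·β^(m+1), the integral (without the A² prefactor) comes out to π·b^3.
So A² = (π·b^3)^(−1).
Substituting b = 5.702 gives A² = 0.0017170, so A = 0.041437.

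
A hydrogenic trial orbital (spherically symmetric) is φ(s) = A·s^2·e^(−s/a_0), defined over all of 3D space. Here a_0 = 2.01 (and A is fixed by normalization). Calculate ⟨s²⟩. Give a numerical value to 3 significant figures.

⟨s^2⟩ ≈ 56.6

⟨s²⟩ = ∫ s^2 |φ|² 4πs² ds over the full domain.
Recall ∫₀^∞ s^m e^(−s/β) ds = m!·β^(m+1), since the A² factors cancel between numerator and denominator, ⟨s²⟩ = 14·a_0^2.
With a_0 = 2.01, ⟨s^2⟩ = 56.56.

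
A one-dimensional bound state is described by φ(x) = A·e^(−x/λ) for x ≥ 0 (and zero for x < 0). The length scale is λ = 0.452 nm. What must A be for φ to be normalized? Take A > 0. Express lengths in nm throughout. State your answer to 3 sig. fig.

Normalization requires ∫|φ|² dx = 1, integrated from 0 to ∞.
The integral (without the A² prefactor) comes out to λ/2.
Hence A² = 1/[λ/2].
Substituting λ = 0.452 gives A² = 4.425, so A = 2.104.

A ≈ 2.10 nm^(-1/2)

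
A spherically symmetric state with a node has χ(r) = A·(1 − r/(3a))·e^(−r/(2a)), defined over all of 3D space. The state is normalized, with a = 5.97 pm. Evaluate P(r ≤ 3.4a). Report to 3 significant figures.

P = ∫ |χ|² 4πr² dr over r ≤ 3.4a.
The full normalization integral is A²·[8·π·a^3/3] = 1, fixing A².
Substituting u = r/a, A², 4π and the length scale all cancel in the ratio: P = ∫_{0}^{3.4} u^2·(1 - u/3)^2·e^(-u) du / ∫_{0}^{∞} u^2·(1 - u/3)^2·e^(-u) du.
With ∫ u^2·(1 - u/3)^2·e^(-u) du = (-u^4 + 2·u^3 - 3·u^2 - 6·u - 6)·e^(-u)/9 + C, the region integral is ≈ 0.23613 and the full one is 2/3.
This evaluates to P = 0.3542.

P ≈ 0.354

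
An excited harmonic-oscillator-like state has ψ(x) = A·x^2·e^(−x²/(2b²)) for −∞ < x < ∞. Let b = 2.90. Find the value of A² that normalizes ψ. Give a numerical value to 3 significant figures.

The normalization condition is ∫|ψ|² dx = 1 from −∞ to ∞.
With ∫_{−∞}^{∞} x^(2m) e^(−αx²) dx = (2m−1)!!·√π / (2^m α^(m+1/2)), carrying out the integral gives A² · 3·√(π)·b^5/4.
So A² = (3·√(π)·b^5/4)^(−1).
With b = 2.90: A² = 0.003668 and A = 0.06056.

A^2 ≈ 0.00367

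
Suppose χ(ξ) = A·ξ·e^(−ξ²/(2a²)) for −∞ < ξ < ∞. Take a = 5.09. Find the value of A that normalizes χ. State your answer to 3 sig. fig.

A ≈ 0.0925

Require ∫ |χ|² dξ = 1 over the whole domain.
Carrying out the integral gives A² · √(π)·a^3/2.
Setting this equal to 1 gives A² = 1/(√(π)·a^3/2).
Plugging in a = 5.09 yields A = 0.09250.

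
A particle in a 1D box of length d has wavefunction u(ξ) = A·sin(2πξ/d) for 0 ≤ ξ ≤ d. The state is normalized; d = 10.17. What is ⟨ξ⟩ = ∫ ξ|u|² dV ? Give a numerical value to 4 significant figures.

⟨ξ⟩ ≈ 5.085

By definition ⟨ξ⟩ = ∫ ξ |u(ξ)|² dξ.
Since the A² factors cancel between numerator and denominator, ⟨ξ⟩ = d/2.
Putting d = 10.17 gives 5.0850.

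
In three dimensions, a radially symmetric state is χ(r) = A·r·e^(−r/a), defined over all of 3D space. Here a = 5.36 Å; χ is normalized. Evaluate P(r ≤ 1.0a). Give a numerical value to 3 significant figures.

With dV = 4πr²dr, the probability is ∫|χ|² dV over r ≤ 1.0a.
Normalization gives A² = 1/(3·π·a^5).
In terms of u = r/a (A², 4π and the length scale all cancel between numerator and denominator), P = [∫_{0}^{1.0} u^4·e^(-2·u) du] / [∫_{0}^{∞} u^4·e^(-2·u) du].
An antiderivative of u^4·e^(-2·u) is -(u^4/2 + u^3 + 3·u^2/2 + 3·u/2 + 3/4)·e^(-2·u); evaluating from 0 to 1.0 gives 3/4 - 21·e^(-2)/4, while the full integral is 3/4.
This evaluates to P = 0.05265.

P ≈ 0.0527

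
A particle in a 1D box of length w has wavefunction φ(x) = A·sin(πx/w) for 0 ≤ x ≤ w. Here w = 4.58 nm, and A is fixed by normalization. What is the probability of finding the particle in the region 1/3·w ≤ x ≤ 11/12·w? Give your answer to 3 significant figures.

P ≈ 0.801

P = ∫_{1/3·w}^{11/12·w} |φ(x)|² dx.
Since A² = 1/(w/2), this is the region integral divided by the full normalization integral.
In terms of u = x/w (A² and the length scale cancel between numerator and denominator), P = [∫_{1/3}^{11/12} sin(π·u)^2 du] / [∫_{0}^{1} sin(π·u)^2 du].
Using ∫ sin(π·u)^2 du = u/2 - sin(2·π·u)/(4·π), the numerator is 1/(8·π) + √(3)/(8·π) + 7/24 and the denominator is 1/2.
This works out to P = (3 + 3·√(3) + 7·π)/(12·π).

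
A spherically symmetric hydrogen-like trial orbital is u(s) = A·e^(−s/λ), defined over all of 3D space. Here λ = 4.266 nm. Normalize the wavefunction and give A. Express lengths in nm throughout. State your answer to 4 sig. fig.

Normalization requires ∫|u|² 4πs² ds = 1, integrated from 0 to ∞.
In 3D with spherical symmetry the volume element is 4πs² ds.
∫|u|² 4πs² ds = A²·(π·λ^3).
So A² = (π·λ^3)^(−1).
Plugging in λ = 4.266 yields A = 0.064032.

A ≈ 0.06403 nm^(-3/2)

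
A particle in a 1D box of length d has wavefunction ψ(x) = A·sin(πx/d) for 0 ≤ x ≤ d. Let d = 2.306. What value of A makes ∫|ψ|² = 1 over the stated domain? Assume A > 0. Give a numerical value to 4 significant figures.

A ≈ 0.9313

Normalization requires ∫|ψ|² dx = 1, integrated from 0 to d.
With ∫₀^d sin²(nπx/d) dx = d/2, ∫|ψ|² dx = A²·(d/2).
Hence A² = 1/[d/2].
Substituting d = 2.306 gives A² = 0.86730, so A = 0.93129.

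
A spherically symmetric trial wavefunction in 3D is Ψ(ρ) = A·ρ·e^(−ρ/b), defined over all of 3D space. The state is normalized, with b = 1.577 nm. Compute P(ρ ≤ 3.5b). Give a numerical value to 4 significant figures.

With dV = 4πρ²dρ, the probability is ∫|Ψ|² dV over ρ ≤ 3.5b.
The full normalization integral is A²·[3·π·b^5] = 1, fixing A².
Let u = ρ/b; then A², 4π and the length scale all cancel, so P = ∫_{0}^{3.5} u^4·e^(-2·u) du ÷ ∫_{0}^{∞} u^4·e^(-2·u) du.
An antiderivative of u^4·e^(-2·u) is -(u^4/2 + u^3 + 3·u^2/2 + 3·u/2 + 3/4)·e^(-2·u); evaluating from 0 to 3.5 gives 3/4 - 4553·e^(-7)/32, while the full integral is 3/4.
Taking the ratio yields P = 0.82701.

P ≈ 0.8270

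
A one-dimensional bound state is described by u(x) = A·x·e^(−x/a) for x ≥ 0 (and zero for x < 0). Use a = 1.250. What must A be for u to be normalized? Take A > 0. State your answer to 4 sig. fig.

A ≈ 1.431

Require ∫ |u|² dx = 1 over the whole domain.
With u = A·x·e^(−x/a), the integral evaluates to A²·[a^3/4].
Plugging in a = 1.250 yields A = 1.4311.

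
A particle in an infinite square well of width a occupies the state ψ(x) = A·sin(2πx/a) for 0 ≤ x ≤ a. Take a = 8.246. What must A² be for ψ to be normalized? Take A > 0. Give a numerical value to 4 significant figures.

A^2 ≈ 0.2425

Require ∫ |ψ|² dx = 1 over the whole domain.
Using sin²θ = (1 − cos 2θ)/2, ∫|ψ|² dx = A²·(a/2).
Setting this equal to 1 gives A² = 1/(a/2).
Plugging in a = 8.246 yields A = 0.49249.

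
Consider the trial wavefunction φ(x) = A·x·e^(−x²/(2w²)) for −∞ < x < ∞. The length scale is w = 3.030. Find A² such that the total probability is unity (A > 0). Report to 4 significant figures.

A^2 ≈ 0.04056

The normalization condition is ∫|φ|² dx = 1 from −∞ to ∞.
∫|φ|² dx = A²·(√(π)·w^3/2).
Hence A² = 1/[√(π)·w^3/2].
With w = 3.030: A² = 0.040563 and A = 0.20140.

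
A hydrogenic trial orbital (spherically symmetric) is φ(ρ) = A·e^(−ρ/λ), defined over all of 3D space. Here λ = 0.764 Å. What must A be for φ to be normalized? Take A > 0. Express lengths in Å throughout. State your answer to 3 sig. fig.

A ≈ 0.845 Å^(-3/2)

Normalization requires ∫|φ|² 4πρ² dρ = 1, integrated from 0 to ∞.
With ∫₀^∞ ρ^2 e^(−αρ) dρ = 2!/α^3, ∫|φ|² 4πρ² dρ = A²·(π·λ^3).
Hence A² = 1/[π·λ^3].
Substituting λ = 0.764 gives A² = 0.7138, so A = 0.8449.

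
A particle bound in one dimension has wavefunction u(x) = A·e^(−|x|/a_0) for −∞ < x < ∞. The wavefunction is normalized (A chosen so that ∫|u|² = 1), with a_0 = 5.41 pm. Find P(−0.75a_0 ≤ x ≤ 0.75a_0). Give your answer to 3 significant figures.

P ≈ 0.777

|u|² is the probability density, so P = ∫_{−0.75a_0}^{0.75a_0} |u|² dx.
Since A² = 1/(a_0), this is the region integral divided by the full normalization integral.
By symmetry take twice the x ≥ 0 contribution in numerator and denominator; the 2's cancel. Let t = x/a_0; then A² and the length scale cancel, so P = ∫_{0}^{0.75} e^(-2·t) dt ÷ ∫_{0}^{∞} e^(-2·t) dt.
Using ∫ e^(-2·t) dt = -e^(-2·t)/2, the numerator is 1/2 - e^(-3/2)/2 and the denominator is 1/2.
This works out to P = 0.7769.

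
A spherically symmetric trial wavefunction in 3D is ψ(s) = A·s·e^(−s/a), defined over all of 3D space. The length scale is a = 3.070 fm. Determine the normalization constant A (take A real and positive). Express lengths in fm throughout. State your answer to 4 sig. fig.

The normalization condition is ∫|ψ|² 4πs² ds = 1 from 0 to ∞.
(Spherical symmetry: dV = 4πs² ds.)
With ψ = A·s·e^(−s/a), the integral evaluates to A²·[3·π·a^5].
Setting this equal to 1 gives A² = 1/(3·π·a^5).
Plugging in a = 3.070 yields A = 0.019725.

A ≈ 0.01973 fm^(-5/2)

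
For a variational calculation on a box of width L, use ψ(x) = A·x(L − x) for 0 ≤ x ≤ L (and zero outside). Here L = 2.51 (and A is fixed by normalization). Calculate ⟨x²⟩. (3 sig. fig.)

⟨x^2⟩ ≈ 1.80

⟨x²⟩ = ∫ x^2 |ψ|² dx over the full domain.
Expanding the polynomial and integrating term by term, since the A² factors cancel between numerator and denominator, ⟨x²⟩ = 2·L^2/7.
Putting L = 2.51 gives 1.800.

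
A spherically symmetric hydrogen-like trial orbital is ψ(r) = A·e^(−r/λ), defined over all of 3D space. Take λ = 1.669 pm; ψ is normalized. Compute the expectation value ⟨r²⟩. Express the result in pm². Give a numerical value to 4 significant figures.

The expectation value is the |ψ|²-weighted average of r^2: ∫ r^2|ψ|² 4πr² dr.
The ratio of the moment integral to the normalization integral gives ⟨r²⟩ = 3·λ^2.
With λ = 1.669, ⟨r^2⟩ = 8.3567.

⟨r^2⟩ ≈ 8.357 pm^2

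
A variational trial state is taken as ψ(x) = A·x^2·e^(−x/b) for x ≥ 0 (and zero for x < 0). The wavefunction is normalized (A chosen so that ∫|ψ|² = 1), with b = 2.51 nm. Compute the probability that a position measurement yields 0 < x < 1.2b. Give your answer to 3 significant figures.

P ≈ 0.0959

|ψ|² is the probability density, so P = ∫_{0}^{1.2b} |ψ|² dx.
The normalization integral ∫|ψ|²dx over the whole domain equals 3·b^5/4·A², and A² cancels in the ratio.
Substituting u = x/b, A² and the length scale cancel in the ratio: P = ∫_{0}^{1.2} u^4·e^(-2·u) du / ∫_{0}^{∞} u^4·e^(-2·u) du.
An antiderivative of u^4·e^(-2·u) is -(u^4/2 + u^3 + 3·u^2/2 + 3·u/2 + 3/4)·e^(-2·u); evaluating from 0 to 1.2 gives ≈ 0.071901, while the full integral is 3/4.
This works out to P = 0.09587.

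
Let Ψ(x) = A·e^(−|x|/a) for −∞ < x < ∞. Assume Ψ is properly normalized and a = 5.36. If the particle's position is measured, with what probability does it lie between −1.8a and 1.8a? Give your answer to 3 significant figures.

The probability is P = ∫ |Ψ|² dx over [−1.8a, 1.8a].
Since A² = 1/(a), this is the region integral divided by the full normalization integral.
Both integrals are even about x = 0, so only the x ≥ 0 halves are needed (the factors of 2 cancel). Substituting u = x/a, A² and the length scale cancel in the ratio: P = ∫_{0}^{1.8} e^(-2·u) du / ∫_{0}^{∞} e^(-2·u) du.
Using ∫ e^(-2·u) du = -e^(-2·u)/2, the numerator is 1/2 - e^(-18/5)/2 and the denominator is 1/2.
The result is P = 0.9727.

P ≈ 0.973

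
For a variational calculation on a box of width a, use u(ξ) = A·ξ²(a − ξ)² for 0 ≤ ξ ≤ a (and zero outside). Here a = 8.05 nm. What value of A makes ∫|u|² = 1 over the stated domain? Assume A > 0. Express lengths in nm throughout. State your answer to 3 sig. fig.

A ≈ 0.00211 nm^(-9/2)

We need A² ∫|f|² dξ = 1, taking the integral from 0 to a.
Expanding the polynomial and integrating term by term, carrying out the integral gives A² · a^9/630.
So A² = (a^9/630)^(−1).
Substituting a = 8.05 gives A² = 0.000004438, so A = 0.002107.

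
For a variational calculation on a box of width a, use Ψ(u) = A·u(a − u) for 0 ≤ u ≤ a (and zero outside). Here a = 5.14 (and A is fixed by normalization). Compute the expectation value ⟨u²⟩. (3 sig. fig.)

⟨u²⟩ = ∫ u^2 |Ψ|² du over the full domain.
Expanding the polynomial and integrating term by term, the ratio of the moment integral to the normalization integral gives ⟨u²⟩ = 2·a^2/7.
Putting a = 5.14 gives 7.548.

⟨u^2⟩ ≈ 7.55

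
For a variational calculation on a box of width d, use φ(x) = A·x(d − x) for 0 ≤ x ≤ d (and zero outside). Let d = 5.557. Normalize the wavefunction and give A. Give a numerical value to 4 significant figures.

A ≈ 0.07524

The normalization condition is ∫|φ|² dx = 1 from 0 to d.
Carrying out the integral gives A² · d^5/30.
Setting this equal to 1 gives A² = 1/(d^5/30).
Substituting d = 5.557 gives A² = 0.0056613, so A = 0.075242.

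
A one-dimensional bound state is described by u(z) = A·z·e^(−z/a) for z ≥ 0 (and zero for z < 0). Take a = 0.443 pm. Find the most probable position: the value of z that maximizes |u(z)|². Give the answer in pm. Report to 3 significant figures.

The maximum of |u(z)|² occurs where its derivative vanishes.
Solving yields z = a.
With a = 0.443, the most probable position is 0.4430 pm.

z ≈ 0.443 pm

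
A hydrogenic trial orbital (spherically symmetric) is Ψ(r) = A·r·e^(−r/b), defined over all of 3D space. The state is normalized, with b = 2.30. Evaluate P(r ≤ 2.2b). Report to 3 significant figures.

P ≈ 0.449

P = ∫ |Ψ|² 4πr² dr over r ≤ 2.2b.
A² is fixed by ∫₀^∞ 4πr²|Ψ|² dr = 1, i.e. A² = (3·π·b^5)^(−1).
Substituting u = r/b, A², 4π and the length scale all cancel in the ratio: P = ∫_{0}^{2.2} u^4·e^(-2·u) du / ∫_{0}^{∞} u^4·e^(-2·u) du.
Using ∫ u^4·e^(-2·u) du = -(u^4/2 + u^3 + 3·u^2/2 + 3·u/2 + 3/4)·e^(-2·u), the numerator is ≈ 0.33661 and the denominator is 3/4.
The region integral divided by the full integral gives P = 0.4488.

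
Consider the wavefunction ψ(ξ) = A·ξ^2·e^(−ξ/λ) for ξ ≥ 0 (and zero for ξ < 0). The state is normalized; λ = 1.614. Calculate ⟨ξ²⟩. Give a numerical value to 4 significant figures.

The expectation value is the |ψ|²-weighted average of ξ^2: ∫ ξ^2|ψ|² dξ.
Since the A² factors cancel between numerator and denominator, ⟨ξ²⟩ = 15·λ^2/2.
Putting λ = 1.614 gives 19.537.

⟨ξ^2⟩ ≈ 19.54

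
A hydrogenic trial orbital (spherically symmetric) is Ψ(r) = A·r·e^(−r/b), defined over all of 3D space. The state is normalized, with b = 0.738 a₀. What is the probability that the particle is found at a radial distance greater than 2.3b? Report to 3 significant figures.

P ≈ 0.513

Integrate the radial probability density 4πr²|Ψ|² over r > 2.3b.
Normalization gives A² = 1/(3·π·b^5).
Let u = r/b; then A², 4π and the length scale all cancel, so P = ∫_{2.3}^{∞} u^4·e^(-2·u) du ÷ ∫_{0}^{∞} u^4·e^(-2·u) du.
With ∫ u^4·e^(-2·u) du = -(u^4/2 + u^3 + 3·u^2/2 + 3·u/2 + 3/4)·e^(-2·u) + C, the region integral is ≈ 0.38493 and the full one is 3/4.
This evaluates to P = 0.5132.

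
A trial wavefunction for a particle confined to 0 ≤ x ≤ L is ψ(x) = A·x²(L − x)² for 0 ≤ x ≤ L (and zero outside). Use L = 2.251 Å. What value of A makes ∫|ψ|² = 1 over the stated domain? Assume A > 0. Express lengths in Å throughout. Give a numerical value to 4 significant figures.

A ≈ 0.6516 Å^(-9/2)

Require ∫ |ψ|² dx = 1 over the whole domain.
Expanding the polynomial and integrating term by term, ∫|ψ|² dx = A²·(L^9/630).
So A² = (L^9/630)^(−1).
With L = 2.251: A² = 0.42458 and A = 0.65160.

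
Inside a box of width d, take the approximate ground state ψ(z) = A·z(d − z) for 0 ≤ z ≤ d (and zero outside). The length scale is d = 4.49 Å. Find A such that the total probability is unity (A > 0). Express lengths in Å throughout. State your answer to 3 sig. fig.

A ≈ 0.128 Å^(-5/2)

We need A² ∫|f|² dz = 1, taking the integral from 0 to d.
Expanding the polynomial and integrating term by term, carrying out the integral gives A² · d^5/30.
Hence A² = 1/[d^5/30].
Substituting d = 4.49 gives A² = 0.01644, so A = 0.1282.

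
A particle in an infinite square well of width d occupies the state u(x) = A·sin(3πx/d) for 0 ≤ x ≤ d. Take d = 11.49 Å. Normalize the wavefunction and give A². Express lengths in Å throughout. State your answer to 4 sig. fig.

Normalization requires ∫|u|² dx = 1, integrated from 0 to d.
Carrying out the integral gives A² · d/2.
Setting this equal to 1 gives A² = 1/(d/2).
With d = 11.49: A² = 0.17406 and A = 0.41721.

A^2 ≈ 0.1741 Å^(-1)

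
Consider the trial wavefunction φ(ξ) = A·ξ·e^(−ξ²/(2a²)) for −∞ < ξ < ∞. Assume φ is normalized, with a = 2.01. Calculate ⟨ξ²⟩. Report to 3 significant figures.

⟨ξ^2⟩ ≈ 6.06

By definition ⟨ξ²⟩ = ∫ ξ^2 |φ(ξ)|² dξ.
Differentiating ∫e^(−αξ²) dξ = √(π/α) under α to get the higher moments, since the A² factors cancel between numerator and denominator, ⟨ξ²⟩ = 3·a^2/2.
Putting a = 2.01 gives 6.060.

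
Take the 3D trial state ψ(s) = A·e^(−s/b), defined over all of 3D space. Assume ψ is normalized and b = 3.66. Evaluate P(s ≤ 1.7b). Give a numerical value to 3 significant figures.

Integrate the radial probability density 4πs²|ψ|² over s ≤ 1.7b.
Normalization gives A² = 1/(π·b^3).
In terms of u = s/b (A², 4π and the length scale all cancel between numerator and denominator), P = [∫_{0}^{1.7} u^2·e^(-2·u) du] / [∫_{0}^{∞} u^2·e^(-2·u) du].
Using ∫ u^2·e^(-2·u) du = -(2·u^2 + 2·u + 1)·e^(-2·u)/4, the numerator is 1/4 - 509·e^(-17/5)/200 and the denominator is 1/4.
This evaluates to P = 0.6603.

P ≈ 0.660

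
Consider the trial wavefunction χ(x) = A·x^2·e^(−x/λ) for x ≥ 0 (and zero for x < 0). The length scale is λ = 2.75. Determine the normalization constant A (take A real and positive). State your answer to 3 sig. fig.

The normalization condition is ∫|χ|² dx = 1 from 0 to ∞.
Recall ∫₀^∞ x^m e^(−x/β) dx = m!·β^(m+1), carrying out the integral gives A² · 3·λ^5/4.
Setting this equal to 1 gives A² = 1/(3·λ^5/4).
Plugging in λ = 2.75 yields A = 0.09207.

A ≈ 0.0921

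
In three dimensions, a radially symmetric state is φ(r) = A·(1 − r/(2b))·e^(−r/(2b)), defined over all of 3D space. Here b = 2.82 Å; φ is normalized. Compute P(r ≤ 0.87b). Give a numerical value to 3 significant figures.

P = ∫ |φ|² 4πr² dr over r ≤ 0.87b.
The full normalization integral is A²·[8·π·b^3] = 1, fixing A².
Substituting u = r/b, A², 4π and the length scale all cancel in the ratio: P = ∫_{0}^{0.87} u^2·(1 - u/2)^2·e^(-u) du / ∫_{0}^{∞} u^2·(1 - u/2)^2·e^(-u) du.
Using ∫ u^2·(1 - u/2)^2·e^(-u) du = -(u^4/4 + u^2 + 2·u + 2)·e^(-u), the numerator is ≈ 0.056013 and the denominator is 2.
This evaluates to P = 0.02801.

P ≈ 0.0280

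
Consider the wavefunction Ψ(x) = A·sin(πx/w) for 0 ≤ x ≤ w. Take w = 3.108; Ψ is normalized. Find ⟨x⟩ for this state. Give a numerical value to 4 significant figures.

⟨x⟩ = ∫ x |Ψ|² dx over the full domain.
With ∫₀^w sin²(nπx/w) dx = w/2, evaluating both integrals, ⟨x⟩ = w/2.
Putting w = 3.108 gives 1.5540.

⟨x⟩ ≈ 1.554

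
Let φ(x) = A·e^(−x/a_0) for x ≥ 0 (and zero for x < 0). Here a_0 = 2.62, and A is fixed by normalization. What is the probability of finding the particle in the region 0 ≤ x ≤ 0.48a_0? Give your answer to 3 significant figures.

P = ∫_{0}^{0.48a_0} |φ(x)|² dx.
With A² fixed by ∫|φ|² = 1, i.e. A² = (a_0/2)^(−1), substitute and integrate.
Let u = x/a_0; then A² and the length scale cancel, so P = ∫_{0}^{0.48} e^(-2·u) du ÷ ∫_{0}^{∞} e^(-2·u) du.
An antiderivative of e^(-2·u) is -e^(-2·u)/2; evaluating from 0 to 0.48 gives 1/2 - e^(-24/25)/2, while the full integral is 1/2.
Taking the ratio, P = 0.6171.

P ≈ 0.617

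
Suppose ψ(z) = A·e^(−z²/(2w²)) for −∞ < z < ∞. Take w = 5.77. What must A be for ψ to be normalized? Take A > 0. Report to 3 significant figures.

A ≈ 0.313

Normalization requires ∫|ψ|² dz = 1, integrated from −∞ to ∞.
Differentiating ∫e^(−αz²) dz = √(π/α) under α to get the higher moments, the integral (without the A² prefactor) comes out to √(π)·w.
Setting this equal to 1 gives A² = 1/(√(π)·w).
Substituting w = 5.77 gives A² = 0.09778, so A = 0.3127.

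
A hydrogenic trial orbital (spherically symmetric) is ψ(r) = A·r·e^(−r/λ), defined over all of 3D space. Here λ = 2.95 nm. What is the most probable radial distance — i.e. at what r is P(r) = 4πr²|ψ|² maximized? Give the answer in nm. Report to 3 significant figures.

Differentiate P(r) = 4πr²|ψ|² with respect to r and set to zero.
Solving yields r = 2·λ.
With λ = 2.95, the most probable radial distance is 5.900 nm.

r ≈ 5.90 nm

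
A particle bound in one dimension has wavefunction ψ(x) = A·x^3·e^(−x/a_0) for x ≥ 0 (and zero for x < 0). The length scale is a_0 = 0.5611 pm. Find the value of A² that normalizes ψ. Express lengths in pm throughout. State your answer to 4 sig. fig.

A^2 ≈ 10.15 pm^(-7)

We need A² ∫|f|² dx = 1, taking the integral from 0 to ∞.
∫|ψ|² dx = A²·(45·a_0^7/8).
Hence A² = 1/[45·a_0^7/8].
Plugging in a_0 = 0.5611 yields A = 3.1864.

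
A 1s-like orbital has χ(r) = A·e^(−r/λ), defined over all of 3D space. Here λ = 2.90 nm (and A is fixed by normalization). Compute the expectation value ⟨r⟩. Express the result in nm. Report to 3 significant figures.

⟨r⟩ ≈ 4.35 nm

The expectation value is the |χ|²-weighted average of r: ∫ r|χ|² 4πr² dr.
Recall ∫₀^∞ r^m e^(−r/β) dr = m!·β^(m+1), evaluating both integrals, ⟨r⟩ = 3·λ/2.
Putting λ = 2.90 gives 4.350.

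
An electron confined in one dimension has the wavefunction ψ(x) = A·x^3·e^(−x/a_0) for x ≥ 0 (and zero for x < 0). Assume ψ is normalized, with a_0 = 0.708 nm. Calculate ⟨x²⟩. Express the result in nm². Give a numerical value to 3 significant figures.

⟨x^2⟩ ≈ 7.02 nm^2

⟨x²⟩ = ∫ x^2 |ψ|² dx over the full domain.
Using ∫₀^∞ xⁿ e^(−αx) dx = n!/αⁿ⁺¹, since the A² factors cancel between numerator and denominator, ⟨x²⟩ = 14·a_0^2.
Putting a_0 = 0.708 gives 7.018.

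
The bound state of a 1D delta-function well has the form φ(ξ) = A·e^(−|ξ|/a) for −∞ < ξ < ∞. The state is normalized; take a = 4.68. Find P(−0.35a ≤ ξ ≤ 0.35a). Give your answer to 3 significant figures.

The probability is P = ∫ |φ|² dξ over [−0.35a, 0.35a].
The normalization integral ∫|φ|²dξ over the whole domain equals a·A², and A² cancels in the ratio.
By symmetry take twice the ξ ≥ 0 contribution in numerator and denominator; the 2's cancel. Substituting u = ξ/a, A² and the length scale cancel in the ratio: P = ∫_{0}^{0.35} e^(-2·u) du / ∫_{0}^{∞} e^(-2·u) du.
Using ∫ e^(-2·u) du = -e^(-2·u)/2, the numerator is 1/2 - e^(-7/10)/2 and the denominator is 1/2.
This works out to P = 0.5034.

P ≈ 0.503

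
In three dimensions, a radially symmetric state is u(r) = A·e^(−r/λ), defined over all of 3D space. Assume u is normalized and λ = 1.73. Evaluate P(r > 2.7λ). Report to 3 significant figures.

With dV = 4πr²dr, the probability is ∫|u|² dV over r > 2.7λ.
Normalization gives A² = 1/(π·λ^3).
In terms of t = r/λ (A², 4π and the length scale all cancel between numerator and denominator), P = [∫_{2.7}^{∞} t^2·e^(-2·t) dt] / [∫_{0}^{∞} t^2·e^(-2·t) dt].
Using ∫ t^2·e^(-2·t) dt = -(2·t^2 + 2·t + 1)·e^(-2·t)/4, the numerator is 1049·e^(-27/5)/200 and the denominator is 1/4.
The region integral divided by the full integral gives P = 0.09476.

P ≈ 0.0948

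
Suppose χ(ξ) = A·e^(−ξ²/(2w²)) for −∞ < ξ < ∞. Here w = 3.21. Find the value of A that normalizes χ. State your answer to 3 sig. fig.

A ≈ 0.419

The normalization condition is ∫|χ|² dξ = 1 from −∞ to ∞.
Carrying out the integral gives A² · √(π)·w.
Plugging in w = 3.21 yields A = 0.4192.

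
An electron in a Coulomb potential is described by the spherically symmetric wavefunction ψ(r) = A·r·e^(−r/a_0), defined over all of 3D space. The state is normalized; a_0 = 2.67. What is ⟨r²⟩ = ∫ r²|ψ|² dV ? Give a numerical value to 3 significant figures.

⟨r^2⟩ ≈ 53.5

The expectation value is the |ψ|²-weighted average of r^2: ∫ r^2|ψ|² 4πr² dr.
Evaluating both integrals, ⟨r²⟩ = 15·a_0^2/2.
With a_0 = 2.67, ⟨r^2⟩ = 53.47.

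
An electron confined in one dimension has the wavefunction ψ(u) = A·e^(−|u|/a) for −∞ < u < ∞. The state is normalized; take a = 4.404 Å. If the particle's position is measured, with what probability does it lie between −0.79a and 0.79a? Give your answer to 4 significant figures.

P = ∫_{−0.79a}^{0.79a} |ψ(u)|² du.
With A² fixed by ∫|ψ|² = 1, i.e. A² = (a)^(−1), substitute and integrate.
Both integrals are even about u = 0, so only the u ≥ 0 halves are needed (the factors of 2 cancel). In terms of t = u/a (A² and the length scale cancel between numerator and denominator), P = [∫_{0}^{0.79} e^(-2·t) dt] / [∫_{0}^{∞} e^(-2·t) dt].
An antiderivative of e^(-2·t) is -e^(-2·t)/2; evaluating from 0 to 0.79 gives 1/2 - e^(-79/50)/2, while the full integral is 1/2.
Evaluating gives P = 0.79402.

P ≈ 0.7940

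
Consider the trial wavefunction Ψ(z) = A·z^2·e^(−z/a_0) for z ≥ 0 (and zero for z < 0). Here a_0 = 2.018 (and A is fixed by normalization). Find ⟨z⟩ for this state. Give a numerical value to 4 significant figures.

⟨z⟩ = ∫ z |Ψ|² dz over the full domain.
The ratio of the moment integral to the normalization integral gives ⟨z⟩ = 5·a_0/2.
With a_0 = 2.018, ⟨z⟩ = 5.0450.

⟨z⟩ ≈ 5.045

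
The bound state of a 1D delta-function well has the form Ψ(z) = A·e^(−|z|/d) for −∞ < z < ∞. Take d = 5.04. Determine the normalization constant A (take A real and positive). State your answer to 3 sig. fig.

A ≈ 0.445

Normalization requires ∫|Ψ|² dz = 1, integrated from −∞ to ∞.
Carrying out the integral gives A² · d.
Setting this equal to 1 gives A² = 1/(d).
Substituting d = 5.04 gives A² = 0.1984, so A = 0.4454.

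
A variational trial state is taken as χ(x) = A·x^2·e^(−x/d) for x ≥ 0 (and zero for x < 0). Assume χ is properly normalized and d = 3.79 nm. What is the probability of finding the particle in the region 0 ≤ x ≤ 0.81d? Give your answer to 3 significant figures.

P = ∫_{0}^{0.81d} |χ(x)|² dx.
With A² fixed by ∫|χ|² = 1, i.e. A² = (3·d^5/4)^(−1), substitute and integrate.
Substituting u = x/d, A² and the length scale cancel in the ratio: P = ∫_{0}^{0.81} u^4·e^(-2·u) du / ∫_{0}^{∞} u^4·e^(-2·u) du.
Using ∫ u^4·e^(-2·u) du = -(u^4/2 + u^3 + 3·u^2/2 + 3·u/2 + 3/4)·e^(-2·u), the numerator is ≈ 0.018601 and the denominator is 3/4.
Taking the ratio, P = 0.02480.

P ≈ 0.0248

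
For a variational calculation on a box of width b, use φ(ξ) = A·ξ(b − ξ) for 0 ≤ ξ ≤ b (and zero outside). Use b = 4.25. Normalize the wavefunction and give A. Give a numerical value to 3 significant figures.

We need A² ∫|f|² dξ = 1, taking the integral from 0 to b.
Carrying out the integral gives A² · b^5/30.
So A² = (b^5/30)^(−1).
With b = 4.25: A² = 0.02164 and A = 0.1471.

A ≈ 0.147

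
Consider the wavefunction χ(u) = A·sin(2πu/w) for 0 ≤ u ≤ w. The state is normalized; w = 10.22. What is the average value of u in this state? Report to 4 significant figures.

⟨u⟩ = ∫ u |χ|² du over the full domain.
With ∫₀^w sin²(nπu/w) du = w/2, the ratio of the moment integral to the normalization integral gives ⟨u⟩ = w/2.
Putting w = 10.22 gives 5.1100.

⟨u⟩ ≈ 5.110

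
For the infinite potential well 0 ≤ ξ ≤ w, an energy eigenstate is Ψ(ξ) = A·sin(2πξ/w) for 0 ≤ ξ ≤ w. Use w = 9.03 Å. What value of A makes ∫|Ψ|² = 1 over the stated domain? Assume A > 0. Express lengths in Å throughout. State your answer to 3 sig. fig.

Normalization requires ∫|Ψ|² dξ = 1, integrated from 0 to w.
Carrying out the integral gives A² · w/2.
Plugging in w = 9.03 yields A = 0.4706.

A ≈ 0.471 Å^(-1/2)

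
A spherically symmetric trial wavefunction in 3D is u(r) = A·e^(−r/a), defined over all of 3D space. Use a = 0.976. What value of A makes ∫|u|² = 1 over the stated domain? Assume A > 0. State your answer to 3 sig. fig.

A ≈ 0.585

We need A² ∫|f|² 4πr² dr = 1, taking the integral from 0 to ∞.
The angular integral contributes 4π, leaving ∫₀^∞ r²|u|² dr.
Using ∫₀^∞ rⁿ e^(−αr) dr = n!/αⁿ⁺¹, carrying out the integral gives A² · π·a^3.
Setting this equal to 1 gives A² = 1/(π·a^3).
Plugging in a = 0.976 yields A = 0.5851.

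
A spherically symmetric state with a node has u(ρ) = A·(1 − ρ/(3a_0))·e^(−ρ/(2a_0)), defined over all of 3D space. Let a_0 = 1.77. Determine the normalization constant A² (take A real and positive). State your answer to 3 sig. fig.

The normalization condition is ∫|u|² 4πρ² dρ = 1 from 0 to ∞.
(Spherical symmetry: dV = 4πρ² dρ.)
With ∫₀^∞ ρ^4 e^(−αρ) dρ = 4!/α^5, the integral (without the A² prefactor) comes out to 8·π·a_0^3/3.
Setting this equal to 1 gives A² = 1/(8·π·a_0^3/3).
With a_0 = 1.77: A² = 0.02153 and A = 0.1467.

A^2 ≈ 0.0215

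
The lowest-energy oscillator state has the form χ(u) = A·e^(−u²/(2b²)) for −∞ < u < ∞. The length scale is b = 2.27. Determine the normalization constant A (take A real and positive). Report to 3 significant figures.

The normalization condition is ∫|χ|² du = 1 from −∞ to ∞.
Differentiating ∫e^(−αu²) du = √(π/α) under α to get the higher moments, the integral (without the A² prefactor) comes out to √(π)·b.
Setting this equal to 1 gives A² = 1/(√(π)·b).
Substituting b = 2.27 gives A² = 0.2485, so A = 0.4985.

A ≈ 0.499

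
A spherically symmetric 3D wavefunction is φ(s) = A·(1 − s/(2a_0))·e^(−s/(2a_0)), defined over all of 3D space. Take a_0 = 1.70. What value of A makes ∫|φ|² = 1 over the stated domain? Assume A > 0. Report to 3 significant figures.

A ≈ 0.0900

Normalization requires ∫|φ|² 4πs² ds = 1, integrated from 0 to ∞.
(Spherical symmetry: dV = 4πs² ds.)
Using ∫₀^∞ sⁿ e^(−αs) ds = n!/αⁿ⁺¹, the integral (without the A² prefactor) comes out to 8·π·a_0^3.
Hence A² = 1/[8·π·a_0^3].
Substituting a_0 = 1.70 gives A² = 0.008099, so A = 0.08999.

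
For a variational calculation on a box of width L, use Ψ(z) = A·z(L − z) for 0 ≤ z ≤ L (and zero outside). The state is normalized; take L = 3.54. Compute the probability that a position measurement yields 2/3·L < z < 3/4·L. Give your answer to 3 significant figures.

The probability is P = ∫ |Ψ|² dz over [2/3·L, 3/4·L].
Since A² = 1/(L^5/30), this is the region integral divided by the full normalization integral.
In terms of u = z/L (A² and the length scale cancel between numerator and denominator), P = [∫_{2/3}^{3/4} u^2·(1 - u)^2 du] / [∫_{0}^{1} u^2·(1 - u)^2 du].
An antiderivative of u^2·(1 - u)^2 is u^3·(6·u^2 - 15·u + 10)/30; evaluating from 2/3 to 3/4 gives ≈ 0.0035454, while the full integral is 1/30.
This works out to P = 0.1064.

P ≈ 0.106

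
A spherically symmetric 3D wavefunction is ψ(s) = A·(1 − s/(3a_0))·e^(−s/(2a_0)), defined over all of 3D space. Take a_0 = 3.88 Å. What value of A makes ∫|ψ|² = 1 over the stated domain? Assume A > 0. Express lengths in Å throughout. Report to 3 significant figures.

We need A² ∫|f|² 4πs² ds = 1, taking the integral from 0 to ∞.
Using ∫₀^∞ sⁿ e^(−αs) ds = n!/αⁿ⁺¹, carrying out the integral gives A² · 8·π·a_0^3/3.
So A² = (8·π·a_0^3/3)^(−1).
Plugging in a_0 = 3.88 yields A = 0.04521.

A ≈ 0.0452 Å^(-3/2)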